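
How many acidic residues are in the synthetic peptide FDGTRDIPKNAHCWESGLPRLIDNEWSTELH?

6

Only D (aspartate) and E (glutamate) carry a side-chain carboxylic acid.
Matching residues: D2, D6, E15, D23, E25, E29.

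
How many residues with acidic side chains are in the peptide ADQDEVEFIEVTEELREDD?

Aspartate (D) and glutamate (E) have carboxylic-acid side chains and are the acidic amino acids.
Matching residues: D2, D4, E5, E7, E10, E13, E14, E17, D18, D19.

10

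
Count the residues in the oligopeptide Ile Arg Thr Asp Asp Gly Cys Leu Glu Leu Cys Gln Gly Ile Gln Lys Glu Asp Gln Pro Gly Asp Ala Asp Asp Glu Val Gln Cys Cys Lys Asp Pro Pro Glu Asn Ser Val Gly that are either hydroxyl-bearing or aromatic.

2

Hydroxyl-bearing: S, T, Y. Aromatic: F, W, Y.
Hydroxyl-bearing residues here: Thr3, Ser37 (2).
Aromatic residues here: none (0).
(Y belongs to both groups, but none appear in this sequence.) Total = 2 + 0 = 2.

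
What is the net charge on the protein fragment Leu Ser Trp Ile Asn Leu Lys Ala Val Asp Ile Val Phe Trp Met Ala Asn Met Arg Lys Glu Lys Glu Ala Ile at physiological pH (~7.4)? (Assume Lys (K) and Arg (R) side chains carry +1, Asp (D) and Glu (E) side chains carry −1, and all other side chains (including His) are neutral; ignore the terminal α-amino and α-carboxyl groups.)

Positive (K, R): Lys7, Arg19, Lys20, Lys22 → +4.
Negative (D, E): Asp10, Glu21, Glu23 → −3.
Net charge = (+4) + (−3) = +1.

+1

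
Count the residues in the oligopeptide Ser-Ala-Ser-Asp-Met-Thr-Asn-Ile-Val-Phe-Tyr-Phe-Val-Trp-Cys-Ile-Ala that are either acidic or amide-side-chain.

2

Acidic: D, E. Amide-side-chain: N, Q.
Acidic residues here: Asp4 (1).
Amide-side-chain residues here: Asn7 (1).
The two groups share no amino acid, so total = 1 + 1 = 2.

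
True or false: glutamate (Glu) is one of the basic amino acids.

The basic amino acids are Lys (K), Arg (R), and His (H).
Glutamate is not in this group.

False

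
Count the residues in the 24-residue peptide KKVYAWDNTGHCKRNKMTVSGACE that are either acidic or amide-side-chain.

Acidic: D, E. Amide-side-chain: N, Q.
Acidic residues here: D7, E24 (2).
Amide-side-chain residues here: N8, N15 (2).
The two groups share no amino acid, so total = 2 + 2 = 4.

4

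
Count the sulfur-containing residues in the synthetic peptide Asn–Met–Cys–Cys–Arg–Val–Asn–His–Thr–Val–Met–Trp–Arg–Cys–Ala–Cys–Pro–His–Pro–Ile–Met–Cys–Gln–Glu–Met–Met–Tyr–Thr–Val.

Only Cys (C) and Met (M) have a sulfur atom in the side chain.
Matching residues: Met2, Cys3, Cys4, Met11, Cys14, Cys16, Met21, Cys22, Met25, Met26.

10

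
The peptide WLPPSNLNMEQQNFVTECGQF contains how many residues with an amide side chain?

The amide-side-chain residues are Asn (N) and Gln (Q).
Matching residues: N6, N8, Q11, Q12, N13, Q20.

6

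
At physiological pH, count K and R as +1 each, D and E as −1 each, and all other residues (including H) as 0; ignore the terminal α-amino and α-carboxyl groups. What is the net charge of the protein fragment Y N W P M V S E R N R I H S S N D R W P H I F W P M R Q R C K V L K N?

+5

Positive (K, R): R9, R11, R18, R27, R29, K31, K34 → +7.
Negative (D, E): E8, D17 → −2.
Net charge = (+7) + (−2) = +5.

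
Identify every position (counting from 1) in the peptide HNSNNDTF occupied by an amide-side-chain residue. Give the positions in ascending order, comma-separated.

2, 4, 5

The amide-side-chain residues are Asn (N) and Gln (Q).
Matching residues: N2, N4, N5.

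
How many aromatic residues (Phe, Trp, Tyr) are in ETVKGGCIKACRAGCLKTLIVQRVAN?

None of the 26 residues belong to this group.

0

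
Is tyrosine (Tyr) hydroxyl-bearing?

The –OH-bearing residues are Ser, Thr (aliphatic alcohols), and Tyr (phenol).
Tyrosine is in this group.

Yes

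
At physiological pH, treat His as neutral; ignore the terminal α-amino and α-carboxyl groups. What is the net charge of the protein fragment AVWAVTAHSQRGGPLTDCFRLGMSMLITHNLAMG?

+1

At pH ~7.4 the Lys and Arg side chains are protonated (+1), the Asp and Glu side chains are deprotonated (−1), and with His taken as neutral all other side chains carry no charge.
Positive (K, R): R11, R20 → +2.
Negative (D, E): D17 → −1.
Net charge = (+2) + (−1) = +1.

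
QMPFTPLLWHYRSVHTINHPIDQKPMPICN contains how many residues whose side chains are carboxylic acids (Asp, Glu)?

1

Matching residues: D22.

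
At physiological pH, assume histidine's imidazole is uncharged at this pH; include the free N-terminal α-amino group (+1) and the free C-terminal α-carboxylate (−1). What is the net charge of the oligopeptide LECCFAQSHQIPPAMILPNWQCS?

Near pH 7.4, K and R contribute +1 each, D and E contribute −1 each, and every other side chain (His included, as stated) is uncharged.
Positive (K, R): none → +0.
Negative (D, E): E2 → −1.
The N-terminus (+1) and C-terminus (−1) cancel.
Net charge = (+0) + (−1) = −1.

-1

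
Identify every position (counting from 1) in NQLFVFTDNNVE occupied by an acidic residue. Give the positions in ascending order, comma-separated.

8, 12

The acidic residues are Asp (D) and Glu (E), whose side chains end in a carboxylate group.
Matching residues: D8, E12.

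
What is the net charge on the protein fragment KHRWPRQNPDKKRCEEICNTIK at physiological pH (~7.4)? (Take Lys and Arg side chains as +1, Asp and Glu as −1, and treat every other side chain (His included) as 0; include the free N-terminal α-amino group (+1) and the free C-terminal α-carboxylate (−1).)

+4

Positive (K, R): K1, R3, R6, K11, K12, R13, K22 → +7.
Negative (D, E): D10, E15, E16 → −3.
The N-terminus (+1) and C-terminus (−1) cancel.
Net charge = (+7) + (−3) = +4.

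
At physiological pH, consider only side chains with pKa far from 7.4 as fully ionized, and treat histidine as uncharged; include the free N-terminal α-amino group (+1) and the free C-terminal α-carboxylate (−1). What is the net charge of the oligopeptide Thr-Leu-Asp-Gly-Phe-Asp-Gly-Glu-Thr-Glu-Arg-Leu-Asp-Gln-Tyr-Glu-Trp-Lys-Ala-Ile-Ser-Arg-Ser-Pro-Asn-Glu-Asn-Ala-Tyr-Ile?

Near pH 7.4, K and R contribute +1 each, D and E contribute −1 each, and every other side chain (His included, as stated) is uncharged.
Positive (K, R): Arg11, Lys18, Arg22 → +3.
Negative (D, E): Asp3, Asp6, Glu8, Glu10, Asp13, Glu16, Glu26 → −7.
The N-terminus (+1) and C-terminus (−1) cancel.
Net charge = (+3) + (−7) = −4.

-4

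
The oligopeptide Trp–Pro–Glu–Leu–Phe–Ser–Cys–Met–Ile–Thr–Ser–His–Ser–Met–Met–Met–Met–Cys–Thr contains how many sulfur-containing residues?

Cysteine (C, thiol) and methionine (M, thioether) are the two sulfur-containing amino acids.
Matching residues: Cys7, Met8, Met14, Met15, Met16, Met17, Cys18.

7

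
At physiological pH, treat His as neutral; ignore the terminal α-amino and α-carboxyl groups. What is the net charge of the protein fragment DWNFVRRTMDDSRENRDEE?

-3

At pH ~7.4 the Lys and Arg side chains are protonated (+1), the Asp and Glu side chains are deprotonated (−1), and with His taken as neutral all other side chains carry no charge.
Positive (K, R): R6, R7, R13, R16 → +4.
Negative (D, E): D1, D10, D11, E14, D17, E18, E19 → −7.
Net charge = (+4) + (−7) = −3.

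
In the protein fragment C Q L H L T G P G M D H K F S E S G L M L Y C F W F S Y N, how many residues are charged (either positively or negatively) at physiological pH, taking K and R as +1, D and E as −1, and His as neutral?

3

Charged side chains at pH ~7.4: K, R (positive); D, E (negative).
Matching residues: D11, K13, E16.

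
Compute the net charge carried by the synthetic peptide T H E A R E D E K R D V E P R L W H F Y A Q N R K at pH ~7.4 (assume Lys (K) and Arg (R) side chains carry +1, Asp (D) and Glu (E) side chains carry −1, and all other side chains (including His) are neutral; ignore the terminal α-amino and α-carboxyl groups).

Positive (K, R): R5, K9, R10, R15, R24, K25 → +6.
Negative (D, E): E3, E6, D7, E8, D11, E13 → −6.
Net charge = (+6) + (−6) = 0.

0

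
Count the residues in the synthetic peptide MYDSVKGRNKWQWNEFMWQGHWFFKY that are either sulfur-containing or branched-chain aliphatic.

3

Sulfur-containing: C, M. Branched-chain aliphatic: I, L, V.
Sulfur-containing residues here: M1, M17 (2).
Branched-chain aliphatic residues here: V5 (1).
The two groups share no amino acid, so total = 2 + 1 = 3.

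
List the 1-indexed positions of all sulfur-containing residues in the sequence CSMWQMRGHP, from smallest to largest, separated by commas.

1, 3, 6

The sulfur-bearing residues are cysteine (–SH) and methionine (–S–CH₃).
Matching residues: C1, M3, M6.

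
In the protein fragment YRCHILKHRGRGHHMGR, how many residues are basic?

9

Lysine (K), arginine (R), and histidine (H) have basic, nitrogen-containing side chains.
Matching residues: R2, H4, K7, H8, R9, R11, H13, H14, R17.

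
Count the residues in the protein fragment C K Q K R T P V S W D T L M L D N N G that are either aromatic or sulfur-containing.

Aromatic: F, W, Y. Sulfur-containing: C, M.
Aromatic residues here: W10 (1).
Sulfur-containing residues here: C1, M14 (2).
The two groups share no amino acid, so total = 1 + 2 = 3.

3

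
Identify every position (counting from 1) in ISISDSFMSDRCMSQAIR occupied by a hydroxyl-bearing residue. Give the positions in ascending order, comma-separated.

2, 4, 6, 9, 14

Matching residues: S2, S4, S6, S9, S14.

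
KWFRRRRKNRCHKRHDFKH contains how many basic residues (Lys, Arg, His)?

13

Matching residues: K1, R4, R5, R6, R7, K8, R10, H12, K13, R14, H15, K18, H19.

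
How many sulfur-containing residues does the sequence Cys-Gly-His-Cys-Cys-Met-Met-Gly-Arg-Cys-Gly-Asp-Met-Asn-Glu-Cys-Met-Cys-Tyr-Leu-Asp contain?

10

Only Cys (C) and Met (M) have a sulfur atom in the side chain.
Matching residues: Cys1, Cys4, Cys5, Met6, Met7, Cys10, Met13, Cys16, Met17, Cys18.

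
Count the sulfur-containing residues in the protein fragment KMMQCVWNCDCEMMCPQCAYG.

The sulfur-bearing residues are cysteine (–SH) and methionine (–S–CH₃).
Matching residues: M2, M3, C5, C9, C11, M13, M14, C15, C18.

9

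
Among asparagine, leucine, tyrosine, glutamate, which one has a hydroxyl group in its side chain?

tyrosine

S, T, and Y are the three residues with a side-chain hydroxyl.
Of the listed options, only tyrosine belongs to this group.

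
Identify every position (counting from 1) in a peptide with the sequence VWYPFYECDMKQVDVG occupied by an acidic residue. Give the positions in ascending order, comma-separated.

The acidic residues are Asp (D) and Glu (E), whose side chains end in a carboxylate group.
Matching residues: E7, D9, D14.

7, 9, 14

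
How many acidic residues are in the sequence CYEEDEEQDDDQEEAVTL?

Aspartate (D) and glutamate (E) have carboxylic-acid side chains and are the acidic amino acids.
Matching residues: E3, E4, D5, E6, E7, D9, D10, D11, E13, E14.

10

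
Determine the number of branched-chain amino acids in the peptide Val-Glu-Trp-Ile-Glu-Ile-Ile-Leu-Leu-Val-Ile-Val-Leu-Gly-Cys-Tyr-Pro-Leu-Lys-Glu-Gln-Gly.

Valine (V), leucine (L), and isoleucine (I) are the branched-chain amino acids.
Matching residues: Val1, Ile4, Ile6, Ile7, Leu8, Leu9, Val10, Ile11, Val12, Leu13, Leu18.

11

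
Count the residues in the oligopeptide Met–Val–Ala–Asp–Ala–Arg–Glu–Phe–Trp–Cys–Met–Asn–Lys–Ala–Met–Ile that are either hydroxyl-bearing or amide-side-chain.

1

Hydroxyl-bearing: S, T, Y. Amide-side-chain: N, Q.
Hydroxyl-bearing residues here: none (0).
Amide-side-chain residues here: Asn12 (1).
The two groups share no amino acid, so total = 0 + 1 = 1.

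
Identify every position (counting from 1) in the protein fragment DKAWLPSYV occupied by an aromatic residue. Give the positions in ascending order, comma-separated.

F, W, and Y each carry an aromatic ring on the side chain.
Matching residues: W4, Y8.

4, 8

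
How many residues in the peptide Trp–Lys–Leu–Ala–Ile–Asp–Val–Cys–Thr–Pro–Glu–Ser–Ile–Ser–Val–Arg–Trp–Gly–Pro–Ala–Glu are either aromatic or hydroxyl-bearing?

Aromatic: F, W, Y. Hydroxyl-bearing: S, T, Y.
Aromatic residues here: Trp1, Trp17 (2).
Hydroxyl-bearing residues here: Thr9, Ser12, Ser14 (3).
(Y belongs to both groups, but none appear in this sequence.) Total = 2 + 3 = 5.

5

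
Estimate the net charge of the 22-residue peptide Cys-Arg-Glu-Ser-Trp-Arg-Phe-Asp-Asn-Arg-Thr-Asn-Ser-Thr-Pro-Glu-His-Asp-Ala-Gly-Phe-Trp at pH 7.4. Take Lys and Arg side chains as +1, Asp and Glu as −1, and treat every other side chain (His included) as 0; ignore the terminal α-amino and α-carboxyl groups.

-1

Positive (K, R): Arg2, Arg6, Arg10 → +3.
Negative (D, E): Glu3, Asp8, Glu16, Asp18 → −4.
Net charge = (+3) + (−4) = −1.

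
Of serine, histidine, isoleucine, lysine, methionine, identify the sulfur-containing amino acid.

methionine

The sulfur-bearing residues are cysteine (–SH) and methionine (–S–CH₃).
Of the listed options, only methionine belongs to this group.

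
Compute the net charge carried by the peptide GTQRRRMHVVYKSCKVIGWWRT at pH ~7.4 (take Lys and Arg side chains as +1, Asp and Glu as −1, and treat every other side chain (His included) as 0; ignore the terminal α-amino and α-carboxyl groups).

+6

Positive (K, R): R4, R5, R6, K12, K15, R21 → +6.
Negative (D, E): none → −0.
Net charge = (+6) + (−0) = +6.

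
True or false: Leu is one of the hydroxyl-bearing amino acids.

False

The –OH-bearing residues are Ser, Thr (aliphatic alcohols), and Tyr (phenol).
Leucine is not in this group.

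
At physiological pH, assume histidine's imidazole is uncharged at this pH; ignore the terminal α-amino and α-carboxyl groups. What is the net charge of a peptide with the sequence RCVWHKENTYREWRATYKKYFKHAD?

+4

The side chains ionized at physiological pH are Lys/Arg (+1) and Asp/Glu (−1); with His treated as neutral, nothing else contributes.
Positive (K, R): R1, K6, R11, R14, K18, K19, K22 → +7.
Negative (D, E): E7, E12, D25 → −3.
Net charge = (+7) + (−3) = +4.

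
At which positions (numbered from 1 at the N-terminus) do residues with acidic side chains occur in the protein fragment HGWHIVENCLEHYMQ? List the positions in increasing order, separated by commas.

7, 11

Only D (aspartate) and E (glutamate) carry a side-chain carboxylic acid.
Matching residues: E7, E11.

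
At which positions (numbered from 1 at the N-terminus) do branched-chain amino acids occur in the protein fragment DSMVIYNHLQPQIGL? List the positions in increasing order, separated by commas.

4, 5, 9, 13, 15

Valine (V), leucine (L), and isoleucine (I) are the branched-chain amino acids.
Matching residues: V4, I5, L9, I13, L15.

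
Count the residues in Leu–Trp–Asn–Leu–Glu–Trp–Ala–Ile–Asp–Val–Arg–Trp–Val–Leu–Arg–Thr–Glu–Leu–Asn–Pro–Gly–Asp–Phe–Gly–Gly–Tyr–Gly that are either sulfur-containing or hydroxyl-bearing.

Sulfur-containing: C, M. Hydroxyl-bearing: S, T, Y.
Sulfur-containing residues here: none (0).
Hydroxyl-bearing residues here: Thr16, Tyr26 (2).
The two groups share no amino acid, so total = 0 + 2 = 2.

2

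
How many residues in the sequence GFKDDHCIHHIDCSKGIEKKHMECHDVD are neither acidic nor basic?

12

Acidic: D, E. Basic: K, R, H. All other residues are neither.
Matching residues: G1, F2, C7, I8, I11, C13, S14, G16, I17, M22, C24, V27.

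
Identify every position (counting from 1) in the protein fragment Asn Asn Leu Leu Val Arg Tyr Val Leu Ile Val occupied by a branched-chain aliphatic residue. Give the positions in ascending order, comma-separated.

The BCAAs are Val, Leu, and Ile — aliphatic side chains with a branch point.
Matching residues: Leu3, Leu4, Val5, Val8, Leu9, Ile10, Val11.

3, 4, 5, 8, 9, 10, 11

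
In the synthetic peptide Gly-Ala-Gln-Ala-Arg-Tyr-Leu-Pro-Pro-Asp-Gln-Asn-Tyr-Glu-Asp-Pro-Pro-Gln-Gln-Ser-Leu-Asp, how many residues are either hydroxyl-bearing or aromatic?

Hydroxyl-bearing: S, T, Y. Aromatic: F, W, Y.
Hydroxyl-bearing residues here: Tyr6, Tyr13, Ser20 (3).
Aromatic residues here: Tyr6, Tyr13 (2).
Y is in both groups, so the 2 Y residues must not be double-counted.
Total = 3 + 2 − 2 = 3.

3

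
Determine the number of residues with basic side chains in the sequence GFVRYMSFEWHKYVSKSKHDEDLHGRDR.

9

Lysine (K), arginine (R), and histidine (H) have basic, nitrogen-containing side chains.
Matching residues: R4, H11, K12, K16, K18, H19, H24, R26, R28.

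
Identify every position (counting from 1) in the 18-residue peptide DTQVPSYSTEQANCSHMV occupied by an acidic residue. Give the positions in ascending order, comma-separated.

Only D (aspartate) and E (glutamate) carry a side-chain carboxylic acid.
Matching residues: D1, E10.

1, 10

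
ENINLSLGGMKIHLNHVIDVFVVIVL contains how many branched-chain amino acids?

Valine (V), leucine (L), and isoleucine (I) are the branched-chain amino acids.
Matching residues: I3, L5, L7, I12, L14, V17, I18, V20, V22, V23, I24, V25, L26.

13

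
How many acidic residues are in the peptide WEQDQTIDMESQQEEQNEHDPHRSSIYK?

8

The acidic residues are Asp (D) and Glu (E), whose side chains end in a carboxylate group.
Matching residues: E2, D4, D8, E10, E14, E15, E18, D20.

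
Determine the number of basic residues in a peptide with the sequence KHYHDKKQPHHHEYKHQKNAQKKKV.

14

The basic amino acids are Lys (K), Arg (R), and His (H).
Matching residues: K1, H2, H4, K6, K7, H10, H11, H12, K15, H16, K18, K22, K23, K24.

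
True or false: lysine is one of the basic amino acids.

True

Lysine (K), arginine (R), and histidine (H) have basic, nitrogen-containing side chains.
Lysine is in this group.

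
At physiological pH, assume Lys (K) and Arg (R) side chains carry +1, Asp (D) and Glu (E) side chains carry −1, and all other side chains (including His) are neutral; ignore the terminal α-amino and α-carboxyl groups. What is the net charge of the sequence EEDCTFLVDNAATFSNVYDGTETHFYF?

-6

Positive (K, R): none → +0.
Negative (D, E): E1, E2, D3, D9, D19, E22 → −6.
Net charge = (+0) + (−6) = −6.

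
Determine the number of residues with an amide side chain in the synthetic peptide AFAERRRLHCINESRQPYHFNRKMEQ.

4

Asparagine (N) and glutamine (Q) have uncharged amide side chains.
Matching residues: N12, Q16, N21, Q26.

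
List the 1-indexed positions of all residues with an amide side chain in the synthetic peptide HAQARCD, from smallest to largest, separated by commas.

Asparagine (N) and glutamine (Q) have uncharged amide side chains.
Matching residues: Q3.

3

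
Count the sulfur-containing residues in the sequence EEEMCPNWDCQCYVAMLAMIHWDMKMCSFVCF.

The sulfur-bearing residues are cysteine (–SH) and methionine (–S–CH₃).
Matching residues: M4, C5, C10, C12, M16, M19, M24, M26, C27, C31.

10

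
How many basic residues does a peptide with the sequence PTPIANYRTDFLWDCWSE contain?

Lysine (K), arginine (R), and histidine (H) have basic, nitrogen-containing side chains.
Matching residues: R8.

1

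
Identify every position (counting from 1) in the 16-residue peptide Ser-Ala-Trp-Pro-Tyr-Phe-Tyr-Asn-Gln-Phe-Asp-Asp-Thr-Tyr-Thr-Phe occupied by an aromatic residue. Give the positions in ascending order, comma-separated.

3, 5, 6, 7, 10, 14, 16

Phenylalanine (F), tryptophan (W), and tyrosine (Y) have aromatic ring side chains.
Matching residues: Trp3, Tyr5, Phe6, Tyr7, Phe10, Tyr14, Phe16.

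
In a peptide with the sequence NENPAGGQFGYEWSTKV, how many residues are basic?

1

Lysine (K), arginine (R), and histidine (H) have basic, nitrogen-containing side chains.
Matching residues: K16.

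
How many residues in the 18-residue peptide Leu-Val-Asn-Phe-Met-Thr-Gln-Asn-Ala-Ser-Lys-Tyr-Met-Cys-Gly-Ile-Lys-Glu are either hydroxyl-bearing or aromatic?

4

Hydroxyl-bearing: S, T, Y. Aromatic: F, W, Y.
Hydroxyl-bearing residues here: Thr6, Ser10, Tyr12 (3).
Aromatic residues here: Phe4, Tyr12 (2).
Y is in both groups, so the 1 Y residue must not be double-counted.
Total = 3 + 2 − 1 = 4.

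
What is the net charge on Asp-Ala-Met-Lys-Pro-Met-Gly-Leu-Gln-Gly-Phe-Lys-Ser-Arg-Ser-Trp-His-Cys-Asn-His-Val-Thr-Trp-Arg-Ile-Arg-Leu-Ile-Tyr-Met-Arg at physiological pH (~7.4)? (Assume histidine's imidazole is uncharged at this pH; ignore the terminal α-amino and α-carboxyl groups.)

+5

At pH ~7.4 the Lys and Arg side chains are protonated (+1), the Asp and Glu side chains are deprotonated (−1), and with His taken as neutral all other side chains carry no charge.
Positive (K, R): Lys4, Lys12, Arg14, Arg24, Arg26, Arg31 → +6.
Negative (D, E): Asp1 → −1.
Net charge = (+6) + (−1) = +5.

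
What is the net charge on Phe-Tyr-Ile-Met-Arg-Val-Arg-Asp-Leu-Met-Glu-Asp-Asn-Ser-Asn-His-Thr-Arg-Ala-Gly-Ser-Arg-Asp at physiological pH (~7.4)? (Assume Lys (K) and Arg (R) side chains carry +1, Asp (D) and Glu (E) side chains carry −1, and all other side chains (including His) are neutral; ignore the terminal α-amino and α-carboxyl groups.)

Positive (K, R): Arg5, Arg7, Arg18, Arg22 → +4.
Negative (D, E): Asp8, Glu11, Asp12, Asp23 → −4.
Net charge = (+4) + (−4) = 0.

0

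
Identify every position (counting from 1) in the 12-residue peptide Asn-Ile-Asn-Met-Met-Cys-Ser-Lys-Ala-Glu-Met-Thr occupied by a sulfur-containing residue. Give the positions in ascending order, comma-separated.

4, 5, 6, 11

Cysteine (C, thiol) and methionine (M, thioether) are the two sulfur-containing amino acids.
Matching residues: Met4, Met5, Cys6, Met11.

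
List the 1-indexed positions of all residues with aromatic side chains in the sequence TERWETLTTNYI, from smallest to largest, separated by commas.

4, 11

Phenylalanine (F), tryptophan (W), and tyrosine (Y) have aromatic ring side chains.
Matching residues: W4, Y11.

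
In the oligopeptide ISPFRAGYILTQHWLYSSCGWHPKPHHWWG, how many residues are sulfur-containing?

1

The sulfur-bearing residues are cysteine (–SH) and methionine (–S–CH₃).
Matching residues: C19.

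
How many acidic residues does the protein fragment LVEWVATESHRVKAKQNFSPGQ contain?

The acidic residues are Asp (D) and Glu (E), whose side chains end in a carboxylate group.
Matching residues: E3, E8.

2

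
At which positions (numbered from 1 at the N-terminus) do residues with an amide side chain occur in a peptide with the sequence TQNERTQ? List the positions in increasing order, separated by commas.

2, 3, 7

Asparagine (N) and glutamine (Q) have uncharged amide side chains.
Matching residues: Q2, N3, Q7.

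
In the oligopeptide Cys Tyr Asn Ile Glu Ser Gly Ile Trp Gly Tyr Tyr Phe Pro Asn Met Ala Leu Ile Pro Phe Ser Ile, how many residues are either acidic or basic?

Acidic: D, E. Basic: H, K, R.
Acidic residues here: Glu5 (1).
Basic residues here: none (0).
The two groups share no amino acid, so total = 1 + 0 = 1.

1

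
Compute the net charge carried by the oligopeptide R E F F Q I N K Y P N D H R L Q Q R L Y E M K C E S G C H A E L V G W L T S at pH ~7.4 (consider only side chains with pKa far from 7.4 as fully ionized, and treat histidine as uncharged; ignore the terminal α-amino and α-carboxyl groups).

Near pH 7.4, K and R contribute +1 each, D and E contribute −1 each, and every other side chain (His included, as stated) is uncharged.
Positive (K, R): R1, K8, R14, R18, K23 → +5.
Negative (D, E): E2, D12, E21, E25, E31 → −5.
Net charge = (+5) + (−5) = 0.

0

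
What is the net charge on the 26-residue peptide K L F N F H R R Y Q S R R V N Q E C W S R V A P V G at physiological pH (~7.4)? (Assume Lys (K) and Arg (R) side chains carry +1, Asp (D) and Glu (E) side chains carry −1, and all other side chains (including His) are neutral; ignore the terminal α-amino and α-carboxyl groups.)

Positive (K, R): K1, R7, R8, R12, R13, R21 → +6.
Negative (D, E): E17 → −1.
Net charge = (+6) + (−1) = +5.

+5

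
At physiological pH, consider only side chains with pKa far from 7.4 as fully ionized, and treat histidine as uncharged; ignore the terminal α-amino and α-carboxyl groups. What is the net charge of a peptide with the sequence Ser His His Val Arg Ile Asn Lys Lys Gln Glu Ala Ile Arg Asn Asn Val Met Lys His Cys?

+4

The side chains ionized at physiological pH are Lys/Arg (+1) and Asp/Glu (−1); with His treated as neutral, nothing else contributes.
Positive (K, R): Arg5, Lys8, Lys9, Arg14, Lys19 → +5.
Negative (D, E): Glu11 → −1.
Net charge = (+5) + (−1) = +4.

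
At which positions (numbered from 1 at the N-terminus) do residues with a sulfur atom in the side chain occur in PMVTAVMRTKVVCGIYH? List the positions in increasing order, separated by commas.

2, 7, 13

The sulfur-bearing residues are cysteine (–SH) and methionine (–S–CH₃).
Matching residues: M2, M7, C13.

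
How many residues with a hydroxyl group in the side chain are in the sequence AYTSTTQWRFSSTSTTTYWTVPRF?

14

S, T, and Y are the three residues with a side-chain hydroxyl.
Matching residues: Y2, T3, S4, T5, T6, S11, S12, T13, S14, T15, T16, T17, Y18, T20.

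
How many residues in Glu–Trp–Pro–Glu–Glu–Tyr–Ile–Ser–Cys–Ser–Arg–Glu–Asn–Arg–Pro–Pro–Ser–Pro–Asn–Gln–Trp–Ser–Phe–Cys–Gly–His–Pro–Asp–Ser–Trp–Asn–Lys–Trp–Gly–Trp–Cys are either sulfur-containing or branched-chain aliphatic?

Sulfur-containing: C, M. Branched-chain aliphatic: I, L, V.
Sulfur-containing residues here: Cys9, Cys24, Cys36 (3).
Branched-chain aliphatic residues here: Ile7 (1).
The two groups share no amino acid, so total = 3 + 1 = 4.

4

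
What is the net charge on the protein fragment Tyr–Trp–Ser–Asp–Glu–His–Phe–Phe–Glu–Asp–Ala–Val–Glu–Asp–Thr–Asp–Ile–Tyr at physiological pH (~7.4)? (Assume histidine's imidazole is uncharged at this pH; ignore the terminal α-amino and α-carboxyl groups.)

-7

At pH ~7.4 the Lys and Arg side chains are protonated (+1), the Asp and Glu side chains are deprotonated (−1), and with His taken as neutral all other side chains carry no charge.
Positive (K, R): none → +0.
Negative (D, E): Asp4, Glu5, Glu9, Asp10, Glu13, Asp14, Asp16 → −7.
Net charge = (+0) + (−7) = −7.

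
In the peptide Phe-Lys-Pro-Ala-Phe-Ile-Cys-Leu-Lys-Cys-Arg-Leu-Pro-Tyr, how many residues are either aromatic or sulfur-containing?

Aromatic: F, W, Y. Sulfur-containing: C, M.
Aromatic residues here: Phe1, Phe5, Tyr14 (3).
Sulfur-containing residues here: Cys7, Cys10 (2).
The two groups share no amino acid, so total = 3 + 2 = 5.

5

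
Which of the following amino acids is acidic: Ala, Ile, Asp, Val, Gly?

Aspartate (D) and glutamate (E) have carboxylic-acid side chains and are the acidic amino acids.
Of the listed options, only Asp belongs to this group.

Asp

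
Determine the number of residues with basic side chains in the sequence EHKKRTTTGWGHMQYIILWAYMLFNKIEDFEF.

Lysine (K), arginine (R), and histidine (H) have basic, nitrogen-containing side chains.
Matching residues: H2, K3, K4, R5, H12, K26.

6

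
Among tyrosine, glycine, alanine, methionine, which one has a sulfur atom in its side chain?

methionine

The sulfur-bearing residues are cysteine (–SH) and methionine (–S–CH₃).
Of the listed options, only methionine belongs to this group.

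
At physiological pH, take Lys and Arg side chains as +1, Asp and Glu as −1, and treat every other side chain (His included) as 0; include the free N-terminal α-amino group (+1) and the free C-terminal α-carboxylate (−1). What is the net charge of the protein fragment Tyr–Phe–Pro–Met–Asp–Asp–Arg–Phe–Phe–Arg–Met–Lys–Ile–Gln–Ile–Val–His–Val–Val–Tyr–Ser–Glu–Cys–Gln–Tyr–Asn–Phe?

0

Positive (K, R): Arg7, Arg10, Lys12 → +3.
Negative (D, E): Asp5, Asp6, Glu22 → −3.
The N-terminus (+1) and C-terminus (−1) cancel.
Net charge = (+3) + (−3) = 0.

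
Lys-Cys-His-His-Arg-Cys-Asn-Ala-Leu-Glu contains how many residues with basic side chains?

K, R, and H are the three residues with basic side chains (ε-amine, guanidinium, and imidazole respectively).
Matching residues: Lys1, His3, His4, Arg5.

4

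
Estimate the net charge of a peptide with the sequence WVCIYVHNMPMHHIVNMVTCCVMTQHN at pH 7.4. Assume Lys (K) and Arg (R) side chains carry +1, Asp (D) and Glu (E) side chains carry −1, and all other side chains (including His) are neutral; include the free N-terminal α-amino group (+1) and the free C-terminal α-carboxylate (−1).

Positive (K, R): none → +0.
Negative (D, E): none → −0.
The N-terminus (+1) and C-terminus (−1) cancel.
Net charge = (+0) + (−0) = 0.

0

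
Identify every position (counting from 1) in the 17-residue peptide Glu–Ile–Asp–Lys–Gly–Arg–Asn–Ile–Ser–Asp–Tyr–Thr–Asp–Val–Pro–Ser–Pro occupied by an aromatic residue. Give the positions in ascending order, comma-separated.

11

The aromatic amino acids are Phe (F, benzyl), Trp (W, indole), and Tyr (Y, phenol).
Matching residues: Tyr11.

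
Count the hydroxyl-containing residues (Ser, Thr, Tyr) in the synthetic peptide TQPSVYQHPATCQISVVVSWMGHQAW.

Matching residues: T1, S4, Y6, T11, S15, S19.

6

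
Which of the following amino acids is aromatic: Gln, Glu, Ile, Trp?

Trp

Phenylalanine (F), tryptophan (W), and tyrosine (Y) have aromatic ring side chains.
Of the listed options, only Trp belongs to this group.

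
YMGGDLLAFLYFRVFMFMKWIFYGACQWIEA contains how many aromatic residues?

10

F, W, and Y each carry an aromatic ring on the side chain.
Matching residues: Y1, F9, Y11, F12, F15, F17, W20, F22, Y23, W28.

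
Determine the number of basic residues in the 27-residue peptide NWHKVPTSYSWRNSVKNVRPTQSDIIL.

5

K, R, and H are the three residues with basic side chains (ε-amine, guanidinium, and imidazole respectively).
Matching residues: H3, K4, R12, K16, R19.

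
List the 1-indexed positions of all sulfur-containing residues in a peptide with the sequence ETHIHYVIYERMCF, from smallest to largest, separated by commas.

12, 13

Cysteine (C, thiol) and methionine (M, thioether) are the two sulfur-containing amino acids.
Matching residues: M12, C13.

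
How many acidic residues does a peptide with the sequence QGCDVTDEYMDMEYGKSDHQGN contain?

6

Only D (aspartate) and E (glutamate) carry a side-chain carboxylic acid.
Matching residues: D4, D7, E8, D11, E13, D18.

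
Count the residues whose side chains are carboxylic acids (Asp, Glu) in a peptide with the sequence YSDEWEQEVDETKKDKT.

Matching residues: D3, E4, E6, E8, D10, E11, D15.

7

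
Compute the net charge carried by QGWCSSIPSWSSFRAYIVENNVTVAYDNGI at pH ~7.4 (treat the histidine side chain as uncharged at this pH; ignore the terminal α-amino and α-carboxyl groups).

-1

The side chains ionized at physiological pH are Lys/Arg (+1) and Asp/Glu (−1); with His treated as neutral, nothing else contributes.
Positive (K, R): R14 → +1.
Negative (D, E): E19, D27 → −2.
Net charge = (+1) + (−2) = −1.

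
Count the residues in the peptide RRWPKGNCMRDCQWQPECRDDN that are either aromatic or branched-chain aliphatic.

Aromatic: F, W, Y. Branched-chain aliphatic: I, L, V.
Aromatic residues here: W3, W14 (2).
Branched-chain aliphatic residues here: none (0).
The two groups share no amino acid, so total = 2 + 0 = 2.

2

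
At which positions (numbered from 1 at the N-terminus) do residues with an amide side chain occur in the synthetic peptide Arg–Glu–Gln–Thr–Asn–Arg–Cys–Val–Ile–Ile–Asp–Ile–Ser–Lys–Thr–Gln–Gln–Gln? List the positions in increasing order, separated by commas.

3, 5, 16, 17, 18

Only N (asparagine) and Q (glutamine) carry a side-chain carboxamide.
Matching residues: Gln3, Asn5, Gln16, Gln17, Gln18.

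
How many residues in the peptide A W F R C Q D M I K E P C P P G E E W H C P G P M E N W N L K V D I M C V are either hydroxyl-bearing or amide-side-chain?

3

Hydroxyl-bearing: S, T, Y. Amide-side-chain: N, Q.
Hydroxyl-bearing residues here: none (0).
Amide-side-chain residues here: Q6, N27, N29 (3).
The two groups share no amino acid, so total = 0 + 3 = 3.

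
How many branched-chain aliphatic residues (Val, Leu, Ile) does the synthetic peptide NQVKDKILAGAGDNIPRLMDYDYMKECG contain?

5

Matching residues: V3, I7, L8, I15, L18.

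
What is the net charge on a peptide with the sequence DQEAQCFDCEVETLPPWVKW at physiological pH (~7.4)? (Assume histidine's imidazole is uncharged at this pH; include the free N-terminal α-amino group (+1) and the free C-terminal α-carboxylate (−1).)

-4

At pH ~7.4 the Lys and Arg side chains are protonated (+1), the Asp and Glu side chains are deprotonated (−1), and with His taken as neutral all other side chains carry no charge.
Positive (K, R): K19 → +1.
Negative (D, E): D1, E3, D8, E10, E12 → −5.
The N-terminus (+1) and C-terminus (−1) cancel.
Net charge = (+1) + (−5) = −4.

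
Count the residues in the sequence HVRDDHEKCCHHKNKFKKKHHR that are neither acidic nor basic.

Acidic: D, E. Basic: K, R, H. All other residues are neither.
Matching residues: V2, C9, C10, N14, F16.

5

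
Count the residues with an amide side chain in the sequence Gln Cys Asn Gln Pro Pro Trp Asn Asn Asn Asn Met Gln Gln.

9

Asparagine (N) and glutamine (Q) have uncharged amide side chains.
Matching residues: Gln1, Asn3, Gln4, Asn8, Asn9, Asn10, Asn11, Gln13, Gln14.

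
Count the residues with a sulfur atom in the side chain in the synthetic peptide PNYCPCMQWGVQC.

The sulfur-bearing residues are cysteine (–SH) and methionine (–S–CH₃).
Matching residues: C4, C6, M7, C13.

4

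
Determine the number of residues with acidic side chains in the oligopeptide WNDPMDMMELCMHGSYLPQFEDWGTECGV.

Aspartate (D) and glutamate (E) have carboxylic-acid side chains and are the acidic amino acids.
Matching residues: D3, D6, E9, E21, D22, E26.

6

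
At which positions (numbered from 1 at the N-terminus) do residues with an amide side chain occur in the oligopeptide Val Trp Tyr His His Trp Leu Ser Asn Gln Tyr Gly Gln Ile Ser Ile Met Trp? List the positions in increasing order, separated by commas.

9, 10, 13

Asparagine (N) and glutamine (Q) have uncharged amide side chains.
Matching residues: Asn9, Gln10, Gln13.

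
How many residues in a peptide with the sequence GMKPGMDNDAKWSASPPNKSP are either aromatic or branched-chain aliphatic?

Aromatic: F, W, Y. Branched-chain aliphatic: I, L, V.
Aromatic residues here: W12 (1).
Branched-chain aliphatic residues here: none (0).
The two groups share no amino acid, so total = 1 + 0 = 1.

1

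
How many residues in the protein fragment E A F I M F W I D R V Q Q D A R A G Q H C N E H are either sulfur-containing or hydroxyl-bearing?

2

Sulfur-containing: C, M. Hydroxyl-bearing: S, T, Y.
Sulfur-containing residues here: M5, C21 (2).
Hydroxyl-bearing residues here: none (0).
The two groups share no amino acid, so total = 2 + 0 = 2.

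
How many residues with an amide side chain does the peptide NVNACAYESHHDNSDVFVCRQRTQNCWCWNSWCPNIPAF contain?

8

Only N (asparagine) and Q (glutamine) carry a side-chain carboxamide.
Matching residues: N1, N3, N13, Q21, Q24, N25, N30, N35.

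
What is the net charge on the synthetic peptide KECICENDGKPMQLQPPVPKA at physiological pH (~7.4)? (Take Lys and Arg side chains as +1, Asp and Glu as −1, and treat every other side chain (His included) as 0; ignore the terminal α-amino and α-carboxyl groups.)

0

Positive (K, R): K1, K10, K20 → +3.
Negative (D, E): E2, E6, D8 → −3.
Net charge = (+3) + (−3) = 0.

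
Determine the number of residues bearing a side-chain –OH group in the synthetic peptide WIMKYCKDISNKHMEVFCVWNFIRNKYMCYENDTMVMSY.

S, T, and Y are the three residues with a side-chain hydroxyl.
Matching residues: Y5, S10, Y27, Y30, T34, S38, Y39.

7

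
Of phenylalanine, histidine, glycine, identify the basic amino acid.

K, R, and H are the three residues with basic side chains (ε-amine, guanidinium, and imidazole respectively).
Of the listed options, only histidine belongs to this group.

histidine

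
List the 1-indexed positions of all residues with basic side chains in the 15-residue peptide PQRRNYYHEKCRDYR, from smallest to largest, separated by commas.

K, R, and H are the three residues with basic side chains (ε-amine, guanidinium, and imidazole respectively).
Matching residues: R3, R4, H8, K10, R12, R15.

3, 4, 8, 10, 12, 15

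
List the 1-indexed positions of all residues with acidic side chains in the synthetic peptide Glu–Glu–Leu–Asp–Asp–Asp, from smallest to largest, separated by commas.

1, 2, 4, 5, 6

Only D (aspartate) and E (glutamate) carry a side-chain carboxylic acid.
Matching residues: Glu1, Glu2, Asp4, Asp5, Asp6.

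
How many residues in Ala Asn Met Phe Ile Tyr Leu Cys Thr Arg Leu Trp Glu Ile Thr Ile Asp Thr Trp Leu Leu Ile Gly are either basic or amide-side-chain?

Basic: H, K, R. Amide-side-chain: N, Q.
Basic residues here: Arg10 (1).
Amide-side-chain residues here: Asn2 (1).
The two groups share no amino acid, so total = 1 + 1 = 2.

2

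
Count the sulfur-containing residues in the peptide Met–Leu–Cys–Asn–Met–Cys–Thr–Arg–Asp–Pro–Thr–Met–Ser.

Only Cys (C) and Met (M) have a sulfur atom in the side chain.
Matching residues: Met1, Cys3, Met5, Cys6, Met12.

5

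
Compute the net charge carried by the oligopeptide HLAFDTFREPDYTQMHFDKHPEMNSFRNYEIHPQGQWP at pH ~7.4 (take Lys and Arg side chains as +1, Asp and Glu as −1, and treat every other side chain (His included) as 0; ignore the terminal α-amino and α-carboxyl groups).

Positive (K, R): R8, K19, R27 → +3.
Negative (D, E): D5, E9, D11, D18, E22, E30 → −6.
Net charge = (+3) + (−6) = −3.

-3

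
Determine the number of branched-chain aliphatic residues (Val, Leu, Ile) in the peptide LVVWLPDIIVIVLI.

Matching residues: L1, V2, V3, L5, I8, I9, V10, I11, V12, L13, I14.

11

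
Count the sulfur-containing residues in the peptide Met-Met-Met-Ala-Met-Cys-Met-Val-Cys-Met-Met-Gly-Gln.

9

The sulfur-bearing residues are cysteine (–SH) and methionine (–S–CH₃).
Matching residues: Met1, Met2, Met3, Met5, Cys6, Met7, Cys9, Met10, Met11.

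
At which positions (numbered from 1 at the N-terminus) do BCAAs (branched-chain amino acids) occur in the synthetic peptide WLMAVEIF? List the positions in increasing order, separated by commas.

2, 5, 7

The BCAAs are Val, Leu, and Ile — aliphatic side chains with a branch point.
Matching residues: L2, V5, I7.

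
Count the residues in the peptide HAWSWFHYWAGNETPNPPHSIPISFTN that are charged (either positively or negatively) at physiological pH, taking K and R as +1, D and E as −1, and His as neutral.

Charged side chains at pH ~7.4: K, R (positive); D, E (negative).
Matching residues: E13.

1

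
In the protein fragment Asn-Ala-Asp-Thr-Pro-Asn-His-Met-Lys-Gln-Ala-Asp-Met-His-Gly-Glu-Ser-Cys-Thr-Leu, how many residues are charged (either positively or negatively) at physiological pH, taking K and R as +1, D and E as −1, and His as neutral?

4

Charged side chains at pH ~7.4: K, R (positive); D, E (negative).
Matching residues: Asp3, Lys9, Asp12, Glu16.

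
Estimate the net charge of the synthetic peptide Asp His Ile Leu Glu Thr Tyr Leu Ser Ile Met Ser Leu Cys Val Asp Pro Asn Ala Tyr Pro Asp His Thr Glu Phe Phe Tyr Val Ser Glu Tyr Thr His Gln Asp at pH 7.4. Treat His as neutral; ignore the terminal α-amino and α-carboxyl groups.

Near pH 7.4, K and R contribute +1 each, D and E contribute −1 each, and every other side chain (His included, as stated) is uncharged.
Positive (K, R): none → +0.
Negative (D, E): Asp1, Glu5, Asp16, Asp22, Glu25, Glu31, Asp36 → −7.
Net charge = (+0) + (−7) = −7.

-7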